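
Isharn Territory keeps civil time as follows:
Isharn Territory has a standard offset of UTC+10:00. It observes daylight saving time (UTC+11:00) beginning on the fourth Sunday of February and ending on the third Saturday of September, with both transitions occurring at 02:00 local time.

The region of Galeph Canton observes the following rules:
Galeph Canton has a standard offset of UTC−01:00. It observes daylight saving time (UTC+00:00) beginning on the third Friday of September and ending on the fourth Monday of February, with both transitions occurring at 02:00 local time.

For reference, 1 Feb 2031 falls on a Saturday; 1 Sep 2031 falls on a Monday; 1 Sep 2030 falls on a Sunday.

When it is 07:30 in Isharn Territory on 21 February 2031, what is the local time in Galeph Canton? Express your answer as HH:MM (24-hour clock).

21:30

1 February 2031 is a Saturday, so the first Sunday is February 2 and the fourth is February 23.
1 September 2031 is a Monday, so the first Saturday is September 6 and the third is September 20.
Daylight saving runs 23 February – 20 September; 21 February 2031 is outside that window, so Isharn Territory is on standard time at UTC+10:00.
07:30 Isharn Territory − 10h = 21:30 UTC (rolling into the previous day, 20 February 2031).
1 September 2030 is a Sunday, so the first Friday is September 6 and the third is September 20.
1 February 2031 is a Saturday, so the first Monday is February 3 and the fourth is February 24.
At the standard offset (UTC−01:00), 21:30 UTC − 1h = 20:30 Galeph Canton standard time.
The standard-time date in Galeph Canton, 20 February 2031, falls between 20 September 2030 and 24 February 2031, so daylight saving is in effect and Galeph Canton is at UTC+00:00.
21:30 UTC + 0h = 21:30 Galeph Canton.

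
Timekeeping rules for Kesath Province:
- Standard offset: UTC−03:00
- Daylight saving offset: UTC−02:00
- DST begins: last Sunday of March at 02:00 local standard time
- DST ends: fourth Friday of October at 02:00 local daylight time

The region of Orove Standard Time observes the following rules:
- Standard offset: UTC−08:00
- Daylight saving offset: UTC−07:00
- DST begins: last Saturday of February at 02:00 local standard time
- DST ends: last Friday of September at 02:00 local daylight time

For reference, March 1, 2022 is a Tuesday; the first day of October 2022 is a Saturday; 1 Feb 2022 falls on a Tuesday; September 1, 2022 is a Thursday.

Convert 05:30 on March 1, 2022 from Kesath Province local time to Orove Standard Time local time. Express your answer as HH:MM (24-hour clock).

01:30

1 March 2022 is a Tuesday, so Sundays fall on 6, 13, 20, 27; the last is March 27.
1 October 2022 is a Saturday, so the first Friday is October 7 and the fourth is October 28.
March 1, 2022 is outside the daylight-saving period (27 March – 28 October), so Kesath Province is on standard time, UTC−03:00.
05:30 Kesath Province + 3h = 08:30 UTC.
1 February 2022 is a Tuesday, so Saturdays fall on 5, 12, 19, 26; the last is February 26.
1 September 2022 is a Thursday, so Fridays fall on 2, 9, 16, 23, 30; the last is September 30.
At the standard offset (UTC−08:00), 08:30 UTC − 8h = 00:30 Orove Standard Time standard time.
The standard-time date in Orove Standard Time, March 1, 2022, falls between 26 February and 30 September, so daylight saving is in effect and Orove Standard Time is at UTC−07:00.
08:30 UTC − 7h = 01:30 Orove Standard Time.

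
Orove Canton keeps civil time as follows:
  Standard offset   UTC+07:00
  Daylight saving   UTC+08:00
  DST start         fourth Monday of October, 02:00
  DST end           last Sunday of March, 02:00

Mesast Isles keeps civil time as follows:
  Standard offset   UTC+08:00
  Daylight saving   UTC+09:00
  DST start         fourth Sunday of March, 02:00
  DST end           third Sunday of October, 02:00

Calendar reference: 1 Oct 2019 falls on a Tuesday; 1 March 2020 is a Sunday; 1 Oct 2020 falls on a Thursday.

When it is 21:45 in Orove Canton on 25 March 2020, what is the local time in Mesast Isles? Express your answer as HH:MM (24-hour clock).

22:45

1 October 2019 is a Tuesday, so the first Monday is October 7 and the fourth is October 28.
1 March 2020 is a Sunday, so Sundays fall on 1, 8, 15, 22, 29; the last is March 29.
25 March 2020 falls between 28 October 2019 and 29 March 2020, so daylight saving is in effect and Orove Canton is at UTC+08:00.
21:45 Orove Canton − 8h = 13:45 UTC.
1 March 2020 is a Sunday, so the first Sunday is March 1 and the fourth is March 22.
1 October 2020 is a Thursday, so the first Sunday is October 4 and the third is October 18.
At the standard offset (UTC+08:00), 13:45 UTC + 8h = 21:45 Mesast Isles standard time.
The standard-time date in Mesast Isles, 25 March 2020, lies within the daylight-saving period (22 March – 18 October), so Mesast Isles is on daylight time, UTC+09:00.
13:45 UTC + 9h = 22:45 Mesast Isles.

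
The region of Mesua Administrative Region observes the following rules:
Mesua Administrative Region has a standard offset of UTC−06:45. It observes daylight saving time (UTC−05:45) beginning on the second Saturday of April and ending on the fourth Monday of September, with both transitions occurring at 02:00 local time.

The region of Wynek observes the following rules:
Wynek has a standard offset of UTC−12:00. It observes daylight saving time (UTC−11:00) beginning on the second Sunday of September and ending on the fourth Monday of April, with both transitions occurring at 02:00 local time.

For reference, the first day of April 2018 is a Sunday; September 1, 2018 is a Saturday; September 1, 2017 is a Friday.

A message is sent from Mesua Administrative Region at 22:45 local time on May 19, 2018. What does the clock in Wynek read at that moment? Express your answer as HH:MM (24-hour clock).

1 April 2018 is a Sunday, so the first Saturday is April 7 and the second is April 14.
1 September 2018 is a Saturday, so the first Monday is September 3 and the fourth is September 24.
Daylight saving runs 14 April – 24 September; May 19, 2018 is inside that window, so Mesua Administrative Region is at UTC−05:45.
22:45 Mesua Administrative Region + 5h45m = 04:30 UTC (rolling into the next day, 20 May 2018).
1 September 2017 is a Friday, so the first Sunday is September 3 and the second is September 10.
1 April 2018 is a Sunday, so the first Monday is April 2 and the fourth is April 23.
At the standard offset (UTC−12:00), 04:30 UTC − 12h = 16:30 Wynek standard time (rolling into the previous day, 19 May 2018).
The standard-time date in Wynek, May 19, 2018, is outside the daylight-saving period (10 September 2017 – 23 April 2018), so Wynek is on standard time, UTC−12:00.
04:30 UTC − 12h = 16:30 Wynek (rolling into the previous day, 19 May 2018).

16:30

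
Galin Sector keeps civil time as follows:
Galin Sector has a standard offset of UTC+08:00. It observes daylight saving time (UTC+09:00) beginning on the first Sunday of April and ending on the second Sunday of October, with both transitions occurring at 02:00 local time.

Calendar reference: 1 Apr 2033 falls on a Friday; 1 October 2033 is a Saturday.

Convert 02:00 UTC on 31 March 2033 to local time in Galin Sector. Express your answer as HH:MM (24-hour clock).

10:00

1 April 2033 is a Friday, so the first Sunday is April 3.
1 October 2033 is a Saturday, so the first Sunday is October 2 and the second is October 9.
At the standard offset (UTC+08:00), 02:00 UTC + 8h = 10:00 Galin Sector standard time.
The standard-time date in Galin Sector, 31 March 2033, is outside the daylight-saving period (3 April – 9 October), so Galin Sector is on standard time, UTC+08:00.
02:00 UTC + 8h = 10:00 local.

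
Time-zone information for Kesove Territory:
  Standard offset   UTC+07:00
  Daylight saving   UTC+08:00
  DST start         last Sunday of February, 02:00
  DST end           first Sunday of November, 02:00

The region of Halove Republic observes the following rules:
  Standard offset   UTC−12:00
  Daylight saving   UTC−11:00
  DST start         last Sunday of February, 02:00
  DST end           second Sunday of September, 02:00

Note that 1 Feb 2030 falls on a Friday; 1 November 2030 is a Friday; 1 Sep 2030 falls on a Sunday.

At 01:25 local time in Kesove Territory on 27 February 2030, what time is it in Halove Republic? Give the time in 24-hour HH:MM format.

06:25

1 February 2030 is a Friday, so Sundays fall on 3, 10, 17, 24; the last is February 24.
1 November 2030 is a Friday, so the first Sunday is November 3.
27 February 2030 falls between 24 February and 3 November, so daylight saving is in effect and Kesove Territory is at UTC+08:00.
01:25 Kesove Territory − 8h = 17:25 UTC (rolling into the previous day, 26 February 2030).
1 February 2030 is a Friday, so Sundays fall on 3, 10, 17, 24; the last is February 24.
1 September 2030 is a Sunday, so the first Sunday is September 1 and the second is September 8.
At the standard offset (UTC−12:00), 17:25 UTC − 12h = 05:25 Halove Republic standard time.
The standard-time date in Halove Republic, 26 February 2030, falls between 24 February and 8 September, so daylight saving is in effect and Halove Republic is at UTC−11:00.
17:25 UTC − 11h = 06:25 Halove Republic.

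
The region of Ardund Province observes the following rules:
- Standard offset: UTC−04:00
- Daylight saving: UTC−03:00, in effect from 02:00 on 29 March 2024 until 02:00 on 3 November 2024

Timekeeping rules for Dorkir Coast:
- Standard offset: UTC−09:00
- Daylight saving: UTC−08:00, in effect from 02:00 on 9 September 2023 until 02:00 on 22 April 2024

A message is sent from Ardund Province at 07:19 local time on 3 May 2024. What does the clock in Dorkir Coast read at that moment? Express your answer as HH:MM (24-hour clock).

3 May 2024 falls between 29 March and 3 November, so daylight saving is in effect and Ardund Province is at UTC−03:00.
07:19 Ardund Province + 3h = 10:19 UTC.
At the standard offset (UTC−09:00), 10:19 UTC − 9h = 01:19 Dorkir Coast standard time.
The standard-time date in Dorkir Coast, 3 May 2024, does not fall between 9 September 2023 and 22 April 2024, so daylight saving is not in effect and Dorkir Coast is at UTC−09:00.
10:19 UTC − 9h = 01:19 Dorkir Coast.

01:19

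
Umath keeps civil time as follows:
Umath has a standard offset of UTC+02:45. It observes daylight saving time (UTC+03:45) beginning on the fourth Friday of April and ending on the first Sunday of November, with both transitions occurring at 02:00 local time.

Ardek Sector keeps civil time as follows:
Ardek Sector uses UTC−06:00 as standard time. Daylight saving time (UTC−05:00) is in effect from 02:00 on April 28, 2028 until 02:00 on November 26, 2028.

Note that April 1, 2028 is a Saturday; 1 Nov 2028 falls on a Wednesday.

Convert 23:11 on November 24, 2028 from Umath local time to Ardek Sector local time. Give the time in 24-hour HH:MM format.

15:26

1 April 2028 is a Saturday, so the first Friday is April 7 and the fourth is April 28.
1 November 2028 is a Wednesday, so the first Sunday is November 5.
Daylight saving runs 28 April – 5 November; November 24, 2028 is outside that window, so Umath is on standard time at UTC+02:45.
23:11 Umath − 2h45m = 20:26 UTC.
At the standard offset (UTC−06:00), 20:26 UTC − 6h = 14:26 Ardek Sector standard time.
The standard-time date in Ardek Sector, November 24, 2028, falls between 28 April and 26 November, so daylight saving is in effect and Ardek Sector is at UTC−05:00.
20:26 UTC − 5h = 15:26 Ardek Sector.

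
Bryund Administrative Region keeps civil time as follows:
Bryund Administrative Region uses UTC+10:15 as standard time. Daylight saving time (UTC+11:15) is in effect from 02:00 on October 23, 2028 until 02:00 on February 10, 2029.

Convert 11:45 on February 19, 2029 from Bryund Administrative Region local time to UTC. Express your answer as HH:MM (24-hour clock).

Daylight saving runs 23 October 2028 – 10 February 2029; February 19, 2029 is outside that window, so Bryund Administrative Region is on standard time at UTC+10:15.
11:45 local − 10h15m = 01:30 UTC.

01:30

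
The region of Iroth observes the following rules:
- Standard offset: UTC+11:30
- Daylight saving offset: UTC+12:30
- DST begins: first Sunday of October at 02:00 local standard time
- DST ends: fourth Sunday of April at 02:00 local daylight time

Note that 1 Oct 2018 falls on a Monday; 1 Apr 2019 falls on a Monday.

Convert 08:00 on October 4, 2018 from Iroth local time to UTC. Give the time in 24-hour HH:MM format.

1 October 2018 is a Monday, so the first Sunday is October 7.
1 April 2019 is a Monday, so the first Sunday is April 7 and the fourth is April 28.
Daylight saving runs 7 October 2018 – 28 April 2019; October 4, 2018 is outside that window, so Iroth is on standard time at UTC+11:30.
08:00 local − 11h30m = 20:30 UTC (rolling into the previous day, 3 October 2018).

20:30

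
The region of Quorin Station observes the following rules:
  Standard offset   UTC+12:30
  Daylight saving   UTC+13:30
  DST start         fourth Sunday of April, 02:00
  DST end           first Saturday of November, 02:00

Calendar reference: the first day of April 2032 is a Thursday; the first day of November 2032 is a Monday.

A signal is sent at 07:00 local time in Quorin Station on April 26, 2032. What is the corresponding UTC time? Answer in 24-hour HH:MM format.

1 April 2032 is a Thursday, so the first Sunday is April 4 and the fourth is April 25.
1 November 2032 is a Monday, so the first Saturday is November 6.
April 26, 2032 falls between 25 April and 6 November, so daylight saving is in effect and Quorin Station is at UTC+13:30.
07:00 local − 13h30m = 17:30 UTC (rolling into the previous day, 25 April 2032).

17:30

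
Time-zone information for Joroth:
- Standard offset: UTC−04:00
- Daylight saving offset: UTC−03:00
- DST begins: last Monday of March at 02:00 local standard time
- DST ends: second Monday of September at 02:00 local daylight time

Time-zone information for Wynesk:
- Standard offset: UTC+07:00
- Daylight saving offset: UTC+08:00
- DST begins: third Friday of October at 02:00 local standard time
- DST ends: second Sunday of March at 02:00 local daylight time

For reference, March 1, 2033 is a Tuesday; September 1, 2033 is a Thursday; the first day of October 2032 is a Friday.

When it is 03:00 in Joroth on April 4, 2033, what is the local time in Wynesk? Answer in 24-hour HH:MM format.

13:00

1 March 2033 is a Tuesday, so Mondays fall on 7, 14, 21, 28; the last is March 28.
1 September 2033 is a Thursday, so the first Monday is September 5 and the second is September 12.
April 4, 2033 lies within the daylight-saving period (28 March – 12 September), so Joroth is on daylight time, UTC−03:00.
03:00 Joroth + 3h = 06:00 UTC.
1 October 2032 is a Friday, so the first Friday is October 1 and the third is October 15.
1 March 2033 is a Tuesday, so the first Sunday is March 6 and the second is March 13.
At the standard offset (UTC+07:00), 06:00 UTC + 7h = 13:00 Wynesk standard time.
Daylight saving runs 15 October 2032 – 13 March 2033; the standard-time date in Wynesk, April 4, 2033, is outside that window, so Wynesk is on standard time at UTC+07:00.
06:00 UTC + 7h = 13:00 Wynesk.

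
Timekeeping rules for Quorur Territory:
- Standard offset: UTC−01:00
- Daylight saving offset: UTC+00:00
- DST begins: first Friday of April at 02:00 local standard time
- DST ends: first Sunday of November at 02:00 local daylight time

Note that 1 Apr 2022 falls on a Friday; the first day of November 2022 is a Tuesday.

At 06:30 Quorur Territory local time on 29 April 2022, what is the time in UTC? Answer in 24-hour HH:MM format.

06:30

1 April 2022 is a Friday, so the first Friday is April 1.
1 November 2022 is a Tuesday, so the first Sunday is November 6.
29 April 2022 lies within the daylight-saving period (1 April – 6 November), so Quorur Territory is on daylight time, UTC+00:00.
06:30 local − 0h = 06:30 UTC.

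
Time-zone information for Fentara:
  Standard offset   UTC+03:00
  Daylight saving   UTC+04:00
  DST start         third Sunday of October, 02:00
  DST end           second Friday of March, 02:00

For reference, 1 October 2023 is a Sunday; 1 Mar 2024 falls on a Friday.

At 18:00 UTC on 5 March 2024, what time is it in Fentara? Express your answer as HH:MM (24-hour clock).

22:00

1 October 2023 is a Sunday, so the first Sunday is October 1 and the third is October 15.
1 March 2024 is a Friday, so the first Friday is March 1 and the second is March 8.
At the standard offset (UTC+03:00), 18:00 UTC + 3h = 21:00 Fentara standard time.
Daylight saving runs 15 October 2023 – 8 March 2024; the standard-time date in Fentara, 5 March 2024, is inside that window, so Fentara is at UTC+04:00.
18:00 UTC + 4h = 22:00 local.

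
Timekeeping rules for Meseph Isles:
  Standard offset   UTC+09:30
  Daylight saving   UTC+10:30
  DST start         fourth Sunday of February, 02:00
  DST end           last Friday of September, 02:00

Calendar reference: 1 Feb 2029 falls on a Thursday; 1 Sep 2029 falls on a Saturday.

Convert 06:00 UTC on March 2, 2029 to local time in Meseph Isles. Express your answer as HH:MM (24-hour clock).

16:30

1 February 2029 is a Thursday, so the first Sunday is February 4 and the fourth is February 25.
1 September 2029 is a Saturday, so Fridays fall on 7, 14, 21, 28; the last is September 28.
At the standard offset (UTC+09:30), 06:00 UTC + 9h30m = 15:30 Meseph Isles standard time.
The standard-time date in Meseph Isles, March 2, 2029, lies within the daylight-saving period (25 February – 28 September), so Meseph Isles is on daylight time, UTC+10:30.
06:00 UTC + 10h30m = 16:30 local.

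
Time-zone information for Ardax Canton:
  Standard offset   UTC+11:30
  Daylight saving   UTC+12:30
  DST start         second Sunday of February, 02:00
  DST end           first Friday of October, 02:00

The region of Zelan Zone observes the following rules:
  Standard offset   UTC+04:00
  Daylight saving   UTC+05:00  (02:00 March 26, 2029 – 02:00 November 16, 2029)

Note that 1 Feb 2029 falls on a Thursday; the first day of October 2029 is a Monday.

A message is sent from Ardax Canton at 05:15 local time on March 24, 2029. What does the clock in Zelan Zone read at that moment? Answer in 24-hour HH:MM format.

20:45

1 February 2029 is a Thursday, so the first Sunday is February 4 and the second is February 11.
1 October 2029 is a Monday, so the first Friday is October 5.
Daylight saving runs 11 February – 5 October; March 24, 2029 is inside that window, so Ardax Canton is at UTC+12:30.
05:15 Ardax Canton − 12h30m = 16:45 UTC (rolling into the previous day, 23 March 2029).
At the standard offset (UTC+04:00), 16:45 UTC + 4h = 20:45 Zelan Zone standard time.
Daylight saving runs 26 March – 16 November; the standard-time date in Zelan Zone, March 23, 2029, is outside that window, so Zelan Zone is on standard time at UTC+04:00.
16:45 UTC + 4h = 20:45 Zelan Zone.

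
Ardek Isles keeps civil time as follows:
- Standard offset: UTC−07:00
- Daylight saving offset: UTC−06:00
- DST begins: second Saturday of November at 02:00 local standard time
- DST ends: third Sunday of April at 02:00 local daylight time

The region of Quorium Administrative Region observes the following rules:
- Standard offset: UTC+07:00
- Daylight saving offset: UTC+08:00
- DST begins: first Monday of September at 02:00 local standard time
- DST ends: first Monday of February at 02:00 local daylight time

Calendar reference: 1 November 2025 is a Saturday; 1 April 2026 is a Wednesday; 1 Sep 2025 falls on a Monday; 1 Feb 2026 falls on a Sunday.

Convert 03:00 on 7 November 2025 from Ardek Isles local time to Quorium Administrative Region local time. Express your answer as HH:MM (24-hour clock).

1 November 2025 is a Saturday, so the first Saturday is November 1 and the second is November 8.
1 April 2026 is a Wednesday, so the first Sunday is April 5 and the third is April 19.
7 November 2025 does not fall between 8 November 2025 and 19 April 2026, so daylight saving is not in effect and Ardek Isles is at UTC−07:00.
03:00 Ardek Isles + 7h = 10:00 UTC.
1 September 2025 is a Monday, so the first Monday is September 1.
1 February 2026 is a Sunday, so the first Monday is February 2.
At the standard offset (UTC+07:00), 10:00 UTC + 7h = 17:00 Quorium Administrative Region standard time.
Daylight saving runs 1 September 2025 – 2 February 2026; the standard-time date in Quorium Administrative Region, 7 November 2025, is inside that window, so Quorium Administrative Region is at UTC+08:00.
10:00 UTC + 8h = 18:00 Quorium Administrative Region.

18:00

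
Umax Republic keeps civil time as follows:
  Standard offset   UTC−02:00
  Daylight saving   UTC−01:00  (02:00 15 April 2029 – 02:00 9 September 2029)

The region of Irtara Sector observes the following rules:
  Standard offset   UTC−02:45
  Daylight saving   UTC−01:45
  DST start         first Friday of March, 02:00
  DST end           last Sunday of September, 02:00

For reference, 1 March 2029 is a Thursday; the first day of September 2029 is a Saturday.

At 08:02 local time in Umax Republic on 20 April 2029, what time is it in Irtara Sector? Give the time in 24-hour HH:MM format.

20 April 2029 lies within the daylight-saving period (15 April – 9 September), so Umax Republic is on daylight time, UTC−01:00.
08:02 Umax Republic + 1h = 09:02 UTC.
1 March 2029 is a Thursday, so the first Friday is March 2.
1 September 2029 is a Saturday, so Sundays fall on 2, 9, 16, 23, 30; the last is September 30.
At the standard offset (UTC−02:45), 09:02 UTC − 2h45m = 06:17 Irtara Sector standard time.
The standard-time date in Irtara Sector, 20 April 2029, lies within the daylight-saving period (2 March – 30 September), so Irtara Sector is on daylight time, UTC−01:45.
09:02 UTC − 1h45m = 07:17 Irtara Sector.

07:17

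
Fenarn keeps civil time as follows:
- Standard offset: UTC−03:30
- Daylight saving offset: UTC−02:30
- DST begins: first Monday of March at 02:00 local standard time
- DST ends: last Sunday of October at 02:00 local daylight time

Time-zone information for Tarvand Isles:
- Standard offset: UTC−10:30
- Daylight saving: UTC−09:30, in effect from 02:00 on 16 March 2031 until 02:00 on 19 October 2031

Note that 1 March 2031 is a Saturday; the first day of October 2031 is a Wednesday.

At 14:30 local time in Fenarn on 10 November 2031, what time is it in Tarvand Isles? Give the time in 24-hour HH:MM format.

07:30

1 March 2031 is a Saturday, so the first Monday is March 3.
1 October 2031 is a Wednesday, so Sundays fall on 5, 12, 19, 26; the last is October 26.
10 November 2031 does not fall between 3 March and 26 October, so daylight saving is not in effect and Fenarn is at UTC−03:30.
14:30 Fenarn + 3h30m = 18:00 UTC.
At the standard offset (UTC−10:30), 18:00 UTC − 10h30m = 07:30 Tarvand Isles standard time.
The standard-time date in Tarvand Isles, 10 November 2031, is outside the daylight-saving period (16 March – 19 October), so Tarvand Isles is on standard time, UTC−10:30.
18:00 UTC − 10h30m = 07:30 Tarvand Isles.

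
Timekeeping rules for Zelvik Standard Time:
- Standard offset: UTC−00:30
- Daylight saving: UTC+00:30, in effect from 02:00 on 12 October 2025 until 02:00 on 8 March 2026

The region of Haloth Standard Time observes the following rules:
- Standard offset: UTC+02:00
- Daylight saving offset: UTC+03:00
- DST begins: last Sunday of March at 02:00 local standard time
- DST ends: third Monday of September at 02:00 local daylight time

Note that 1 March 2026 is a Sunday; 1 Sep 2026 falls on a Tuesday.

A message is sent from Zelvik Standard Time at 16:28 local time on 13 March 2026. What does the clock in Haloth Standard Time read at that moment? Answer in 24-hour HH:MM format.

Daylight saving runs 12 October 2025 – 8 March 2026; 13 March 2026 is outside that window, so Zelvik Standard Time is on standard time at UTC−00:30.
16:28 Zelvik Standard Time + 0h30m = 16:58 UTC.
1 March 2026 is a Sunday, so Sundays fall on 1, 8, 15, 22, 29; the last is March 29.
1 September 2026 is a Tuesday, so the first Monday is September 7 and the third is September 21.
At the standard offset (UTC+02:00), 16:58 UTC + 2h = 18:58 Haloth Standard Time standard time.
The standard-time date in Haloth Standard Time, 13 March 2026, does not fall between 29 March and 21 September, so daylight saving is not in effect and Haloth Standard Time is at UTC+02:00.
16:58 UTC + 2h = 18:58 Haloth Standard Time.

18:58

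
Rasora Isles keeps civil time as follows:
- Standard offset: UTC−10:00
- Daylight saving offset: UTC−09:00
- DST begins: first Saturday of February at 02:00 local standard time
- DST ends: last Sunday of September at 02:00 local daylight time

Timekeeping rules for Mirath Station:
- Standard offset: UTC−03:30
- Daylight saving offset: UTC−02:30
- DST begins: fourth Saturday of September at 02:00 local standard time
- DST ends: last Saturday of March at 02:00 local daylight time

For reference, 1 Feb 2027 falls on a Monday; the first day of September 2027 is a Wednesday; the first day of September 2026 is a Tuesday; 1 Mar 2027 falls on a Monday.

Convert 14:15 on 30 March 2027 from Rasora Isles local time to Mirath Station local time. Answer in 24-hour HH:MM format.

1 February 2027 is a Monday, so the first Saturday is February 6.
1 September 2027 is a Wednesday, so Sundays fall on 5, 12, 19, 26; the last is September 26.
30 March 2027 falls between 6 February and 26 September, so daylight saving is in effect and Rasora Isles is at UTC−09:00.
14:15 Rasora Isles + 9h = 23:15 UTC.
1 September 2026 is a Tuesday, so the first Saturday is September 5 and the fourth is September 26.
1 March 2027 is a Monday, so Saturdays fall on 6, 13, 20, 27; the last is March 27.
At the standard offset (UTC−03:30), 23:15 UTC − 3h30m = 19:45 Mirath Station standard time.
The standard-time date in Mirath Station, 30 March 2027, is outside the daylight-saving period (26 September 2026 – 27 March 2027), so Mirath Station is on standard time, UTC−03:30.
23:15 UTC − 3h30m = 19:45 Mirath Station.

19:45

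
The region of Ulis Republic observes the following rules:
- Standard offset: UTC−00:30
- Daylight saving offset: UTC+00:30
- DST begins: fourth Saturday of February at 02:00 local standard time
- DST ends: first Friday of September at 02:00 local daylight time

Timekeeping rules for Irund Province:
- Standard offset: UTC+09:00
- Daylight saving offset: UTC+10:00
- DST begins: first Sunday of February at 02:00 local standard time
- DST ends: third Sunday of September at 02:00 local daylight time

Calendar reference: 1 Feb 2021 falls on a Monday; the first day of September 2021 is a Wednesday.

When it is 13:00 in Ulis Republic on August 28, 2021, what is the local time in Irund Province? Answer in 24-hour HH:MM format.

22:30

1 February 2021 is a Monday, so the first Saturday is February 6 and the fourth is February 27.
1 September 2021 is a Wednesday, so the first Friday is September 3.
Daylight saving runs 27 February – 3 September; August 28, 2021 is inside that window, so Ulis Republic is at UTC+00:30.
13:00 Ulis Republic − 0h30m = 12:30 UTC.
1 February 2021 is a Monday, so the first Sunday is February 7.
1 September 2021 is a Wednesday, so the first Sunday is September 5 and the third is September 19.
At the standard offset (UTC+09:00), 12:30 UTC + 9h = 21:30 Irund Province standard time.
Daylight saving runs 7 February – 19 September; the standard-time date in Irund Province, August 28, 2021, is inside that window, so Irund Province is at UTC+10:00.
12:30 UTC + 10h = 22:30 Irund Province.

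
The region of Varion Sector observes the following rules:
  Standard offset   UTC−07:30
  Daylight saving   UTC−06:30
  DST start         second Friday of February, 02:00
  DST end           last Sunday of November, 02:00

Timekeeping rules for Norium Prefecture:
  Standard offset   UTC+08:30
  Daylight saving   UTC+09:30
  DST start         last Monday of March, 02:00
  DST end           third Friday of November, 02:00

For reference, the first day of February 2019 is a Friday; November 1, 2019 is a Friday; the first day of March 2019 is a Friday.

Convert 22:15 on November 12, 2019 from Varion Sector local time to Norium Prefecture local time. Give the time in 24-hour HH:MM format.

14:15

1 February 2019 is a Friday, so the first Friday is February 1 and the second is February 8.
1 November 2019 is a Friday, so Sundays fall on 3, 10, 17, 24; the last is November 24.
November 12, 2019 falls between 8 February and 24 November, so daylight saving is in effect and Varion Sector is at UTC−06:30.
22:15 Varion Sector + 6h30m = 04:45 UTC (rolling into the next day, 13 November 2019).
1 March 2019 is a Friday, so Mondays fall on 4, 11, 18, 25; the last is March 25.
1 November 2019 is a Friday, so the first Friday is November 1 and the third is November 15.
At the standard offset (UTC+08:30), 04:45 UTC + 8h30m = 13:15 Norium Prefecture standard time.
Daylight saving runs 25 March – 15 November; the standard-time date in Norium Prefecture, November 13, 2019, is inside that window, so Norium Prefecture is at UTC+09:30.
04:45 UTC + 9h30m = 14:15 Norium Prefecture.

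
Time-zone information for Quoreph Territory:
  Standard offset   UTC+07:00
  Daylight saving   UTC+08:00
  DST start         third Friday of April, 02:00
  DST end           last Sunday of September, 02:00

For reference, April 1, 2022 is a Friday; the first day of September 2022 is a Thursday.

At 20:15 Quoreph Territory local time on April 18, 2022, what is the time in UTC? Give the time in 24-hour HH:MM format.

12:15

1 April 2022 is a Friday, so the first Friday is April 1 and the third is April 15.
1 September 2022 is a Thursday, so Sundays fall on 4, 11, 18, 25; the last is September 25.
April 18, 2022 lies within the daylight-saving period (15 April – 25 September), so Quoreph Territory is on daylight time, UTC+08:00.
20:15 local − 8h = 12:15 UTC.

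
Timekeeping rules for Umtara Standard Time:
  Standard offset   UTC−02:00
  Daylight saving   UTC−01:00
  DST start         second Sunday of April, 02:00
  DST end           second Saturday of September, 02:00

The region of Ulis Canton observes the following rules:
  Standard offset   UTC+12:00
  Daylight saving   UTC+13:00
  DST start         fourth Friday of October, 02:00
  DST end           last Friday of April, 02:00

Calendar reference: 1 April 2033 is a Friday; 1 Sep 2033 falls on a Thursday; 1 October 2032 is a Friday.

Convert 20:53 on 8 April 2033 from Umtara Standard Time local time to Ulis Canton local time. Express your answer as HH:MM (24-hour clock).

1 April 2033 is a Friday, so the first Sunday is April 3 and the second is April 10.
1 September 2033 is a Thursday, so the first Saturday is September 3 and the second is September 10.
8 April 2033 is outside the daylight-saving period (10 April – 10 September), so Umtara Standard Time is on standard time, UTC−02:00.
20:53 Umtara Standard Time + 2h = 22:53 UTC.
1 October 2032 is a Friday, so the first Friday is October 1 and the fourth is October 22.
1 April 2033 is a Friday, so Fridays fall on 1, 8, 15, 22, 29; the last is April 29.
At the standard offset (UTC+12:00), 22:53 UTC + 12h = 10:53 Ulis Canton standard time (rolling into the next day, 9 April 2033).
Daylight saving runs 22 October 2032 – 29 April 2033; the standard-time date in Ulis Canton, 9 April 2033, is inside that window, so Ulis Canton is at UTC+13:00.
22:53 UTC + 13h = 11:53 Ulis Canton (rolling into the next day, 9 April 2033).

11:53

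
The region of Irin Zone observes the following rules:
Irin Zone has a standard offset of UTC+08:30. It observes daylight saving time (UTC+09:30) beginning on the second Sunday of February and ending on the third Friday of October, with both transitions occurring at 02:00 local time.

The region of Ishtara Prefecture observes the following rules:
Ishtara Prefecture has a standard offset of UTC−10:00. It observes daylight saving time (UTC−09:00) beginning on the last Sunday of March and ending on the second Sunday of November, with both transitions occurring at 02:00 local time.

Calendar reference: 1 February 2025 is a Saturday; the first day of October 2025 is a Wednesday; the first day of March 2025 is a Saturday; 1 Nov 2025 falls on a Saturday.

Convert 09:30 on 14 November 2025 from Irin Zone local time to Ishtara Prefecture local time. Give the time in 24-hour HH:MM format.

15:00

1 February 2025 is a Saturday, so the first Sunday is February 2 and the second is February 9.
1 October 2025 is a Wednesday, so the first Friday is October 3 and the third is October 17.
Daylight saving runs 9 February – 17 October; 14 November 2025 is outside that window, so Irin Zone is on standard time at UTC+08:30.
09:30 Irin Zone − 8h30m = 01:00 UTC.
1 March 2025 is a Saturday, so Sundays fall on 2, 9, 16, 23, 30; the last is March 30.
1 November 2025 is a Saturday, so the first Sunday is November 2 and the second is November 9.
At the standard offset (UTC−10:00), 01:00 UTC − 10h = 15:00 Ishtara Prefecture standard time (rolling into the previous day, 13 November 2025).
The standard-time date in Ishtara Prefecture, 13 November 2025, is outside the daylight-saving period (30 March – 9 November), so Ishtara Prefecture is on standard time, UTC−10:00.
01:00 UTC − 10h = 15:00 Ishtara Prefecture (rolling into the previous day, 13 November 2025).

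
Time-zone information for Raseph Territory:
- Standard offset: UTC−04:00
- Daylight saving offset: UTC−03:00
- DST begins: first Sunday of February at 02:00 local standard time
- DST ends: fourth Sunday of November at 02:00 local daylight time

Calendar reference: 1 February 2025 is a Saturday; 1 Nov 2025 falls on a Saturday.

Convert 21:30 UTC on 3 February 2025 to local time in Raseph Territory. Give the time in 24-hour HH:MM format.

18:30

1 February 2025 is a Saturday, so the first Sunday is February 2.
1 November 2025 is a Saturday, so the first Sunday is November 2 and the fourth is November 23.
At the standard offset (UTC−04:00), 21:30 UTC − 4h = 17:30 Raseph Territory standard time.
Daylight saving runs 2 February – 23 November; the standard-time date in Raseph Territory, 3 February 2025, is inside that window, so Raseph Territory is at UTC−03:00.
21:30 UTC − 3h = 18:30 local.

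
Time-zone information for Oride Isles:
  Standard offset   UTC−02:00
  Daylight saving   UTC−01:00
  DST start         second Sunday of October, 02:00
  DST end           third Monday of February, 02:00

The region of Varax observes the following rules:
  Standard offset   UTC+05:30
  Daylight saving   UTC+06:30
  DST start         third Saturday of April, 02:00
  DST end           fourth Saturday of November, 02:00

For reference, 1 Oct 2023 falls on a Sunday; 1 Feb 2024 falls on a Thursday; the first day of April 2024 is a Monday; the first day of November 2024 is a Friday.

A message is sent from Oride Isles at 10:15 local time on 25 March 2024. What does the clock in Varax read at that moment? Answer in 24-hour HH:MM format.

17:45

1 October 2023 is a Sunday, so the first Sunday is October 1 and the second is October 8.
1 February 2024 is a Thursday, so the first Monday is February 5 and the third is February 19.
25 March 2024 does not fall between 8 October 2023 and 19 February 2024, so daylight saving is not in effect and Oride Isles is at UTC−02:00.
10:15 Oride Isles + 2h = 12:15 UTC.
1 April 2024 is a Monday, so the first Saturday is April 6 and the third is April 20.
1 November 2024 is a Friday, so the first Saturday is November 2 and the fourth is November 23.
At the standard offset (UTC+05:30), 12:15 UTC + 5h30m = 17:45 Varax standard time.
The standard-time date in Varax, 25 March 2024, is outside the daylight-saving period (20 April – 23 November), so Varax is on standard time, UTC+05:30.
12:15 UTC + 5h30m = 17:45 Varax.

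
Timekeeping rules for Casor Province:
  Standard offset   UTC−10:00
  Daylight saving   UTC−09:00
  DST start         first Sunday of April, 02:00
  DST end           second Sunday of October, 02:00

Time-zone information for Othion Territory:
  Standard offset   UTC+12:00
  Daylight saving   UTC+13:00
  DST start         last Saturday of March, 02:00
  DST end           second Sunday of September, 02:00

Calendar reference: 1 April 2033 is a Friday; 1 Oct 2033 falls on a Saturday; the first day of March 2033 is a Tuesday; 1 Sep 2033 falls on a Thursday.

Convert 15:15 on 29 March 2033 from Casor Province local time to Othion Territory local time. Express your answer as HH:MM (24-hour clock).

1 April 2033 is a Friday, so the first Sunday is April 3.
1 October 2033 is a Saturday, so the first Sunday is October 2 and the second is October 9.
29 March 2033 is outside the daylight-saving period (3 April – 9 October), so Casor Province is on standard time, UTC−10:00.
15:15 Casor Province + 10h = 01:15 UTC (rolling into the next day, 30 March 2033).
1 March 2033 is a Tuesday, so Saturdays fall on 5, 12, 19, 26; the last is March 26.
1 September 2033 is a Thursday, so the first Sunday is September 4 and the second is September 11.
At the standard offset (UTC+12:00), 01:15 UTC + 12h = 13:15 Othion Territory standard time.
The standard-time date in Othion Territory, 30 March 2033, falls between 26 March and 11 September, so daylight saving is in effect and Othion Territory is at UTC+13:00.
01:15 UTC + 13h = 14:15 Othion Territory.

14:15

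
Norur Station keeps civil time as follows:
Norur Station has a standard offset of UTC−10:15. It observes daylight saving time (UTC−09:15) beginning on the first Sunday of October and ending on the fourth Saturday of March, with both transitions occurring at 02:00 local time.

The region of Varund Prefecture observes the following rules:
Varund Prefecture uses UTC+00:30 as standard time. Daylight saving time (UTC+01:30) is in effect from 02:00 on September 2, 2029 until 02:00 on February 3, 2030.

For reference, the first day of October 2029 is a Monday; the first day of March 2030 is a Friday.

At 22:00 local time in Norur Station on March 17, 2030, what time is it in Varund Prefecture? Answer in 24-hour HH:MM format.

07:45

1 October 2029 is a Monday, so the first Sunday is October 7.
1 March 2030 is a Friday, so the first Saturday is March 2 and the fourth is March 23.
March 17, 2030 lies within the daylight-saving period (7 October 2029 – 23 March 2030), so Norur Station is on daylight time, UTC−09:15.
22:00 Norur Station + 9h15m = 07:15 UTC (rolling into the next day, 18 March 2030).
At the standard offset (UTC+00:30), 07:15 UTC + 0h30m = 07:45 Varund Prefecture standard time.
The standard-time date in Varund Prefecture, March 18, 2030, is outside the daylight-saving period (2 September 2029 – 3 February 2030), so Varund Prefecture is on standard time, UTC+00:30.
07:15 UTC + 0h30m = 07:45 Varund Prefecture.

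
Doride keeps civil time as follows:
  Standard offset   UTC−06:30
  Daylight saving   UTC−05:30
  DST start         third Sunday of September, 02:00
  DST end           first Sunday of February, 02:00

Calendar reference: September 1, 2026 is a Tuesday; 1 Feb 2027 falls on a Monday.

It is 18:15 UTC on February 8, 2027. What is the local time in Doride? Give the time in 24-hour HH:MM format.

1 September 2026 is a Tuesday, so the first Sunday is September 6 and the third is September 20.
1 February 2027 is a Monday, so the first Sunday is February 7.
At the standard offset (UTC−06:30), 18:15 UTC − 6h30m = 11:45 Doride standard time.
Daylight saving runs 20 September 2026 – 7 February 2027; the standard-time date in Doride, February 8, 2027, is outside that window, so Doride is on standard time at UTC−06:30.
18:15 UTC − 6h30m = 11:45 local.

11:45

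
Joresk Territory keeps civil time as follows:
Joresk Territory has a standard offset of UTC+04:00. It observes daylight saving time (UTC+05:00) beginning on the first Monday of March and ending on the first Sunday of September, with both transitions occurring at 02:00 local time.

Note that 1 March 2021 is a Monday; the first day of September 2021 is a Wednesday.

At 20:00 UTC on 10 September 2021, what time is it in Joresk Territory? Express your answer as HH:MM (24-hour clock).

00:00

1 March 2021 is a Monday, so the first Monday is March 1.
1 September 2021 is a Wednesday, so the first Sunday is September 5.
At the standard offset (UTC+04:00), 20:00 UTC + 4h = 00:00 Joresk Territory standard time (rolling into the next day, 11 September 2021).
The standard-time date in Joresk Territory, 11 September 2021, is outside the daylight-saving period (1 March – 5 September), so Joresk Territory is on standard time, UTC+04:00.
20:00 UTC + 4h = 00:00 local (rolling into the next day, 11 September 2021).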